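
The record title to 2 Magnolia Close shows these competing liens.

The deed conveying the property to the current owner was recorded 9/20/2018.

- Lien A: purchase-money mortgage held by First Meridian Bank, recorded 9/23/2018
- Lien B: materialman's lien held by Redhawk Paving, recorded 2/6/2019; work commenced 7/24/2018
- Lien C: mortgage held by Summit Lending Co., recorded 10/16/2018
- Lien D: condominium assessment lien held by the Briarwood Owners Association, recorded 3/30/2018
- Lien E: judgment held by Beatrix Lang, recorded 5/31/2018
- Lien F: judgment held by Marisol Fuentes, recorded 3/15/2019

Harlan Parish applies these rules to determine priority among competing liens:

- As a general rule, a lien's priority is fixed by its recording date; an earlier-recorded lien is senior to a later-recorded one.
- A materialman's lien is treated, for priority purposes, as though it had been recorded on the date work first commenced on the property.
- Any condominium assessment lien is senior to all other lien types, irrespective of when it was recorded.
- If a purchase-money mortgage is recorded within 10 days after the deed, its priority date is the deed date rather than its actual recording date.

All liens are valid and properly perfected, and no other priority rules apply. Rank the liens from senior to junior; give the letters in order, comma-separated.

D, E, B, A, C, F

Effective dates after the stated exceptions: A was recorded within the 10-day window, so its effective date is the deed date 9/20/2018; B is treated as recorded 7/24/2018, the work-commencement date.
As a condominium assessment lien, D is senior to every other lien.
Ordering the rest by effective date: E (5/31/2018), B (7/24/2018), A (9/20/2018), C (10/16/2018), F (3/15/2019).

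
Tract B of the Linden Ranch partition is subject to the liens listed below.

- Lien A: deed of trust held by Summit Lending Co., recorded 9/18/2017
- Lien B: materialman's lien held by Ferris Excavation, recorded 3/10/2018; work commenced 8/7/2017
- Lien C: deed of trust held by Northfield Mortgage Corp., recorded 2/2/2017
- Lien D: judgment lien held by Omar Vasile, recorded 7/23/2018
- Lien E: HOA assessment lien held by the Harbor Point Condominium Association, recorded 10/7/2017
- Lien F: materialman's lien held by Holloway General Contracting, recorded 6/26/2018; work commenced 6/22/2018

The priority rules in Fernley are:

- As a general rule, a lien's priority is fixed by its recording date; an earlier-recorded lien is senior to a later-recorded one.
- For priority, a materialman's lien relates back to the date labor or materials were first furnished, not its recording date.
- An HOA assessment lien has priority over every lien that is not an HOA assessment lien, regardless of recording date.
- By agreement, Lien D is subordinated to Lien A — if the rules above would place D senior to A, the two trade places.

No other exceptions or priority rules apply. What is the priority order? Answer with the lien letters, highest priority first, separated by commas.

E, C, B, A, F, D

First, effective dates: B is treated as recorded 8/7/2017, the work-commencement date; F relates back to 6/22/2018 (work commenced).
E, as an HOA assessment lien, has superpriority and ranks first.
Among the remaining liens, by effective date: C (2/2/2017), B (8/7/2017), A (9/18/2017), F (6/22/2018), D (7/23/2018).
Since D is not senior to A, the subordination leaves the order unchanged.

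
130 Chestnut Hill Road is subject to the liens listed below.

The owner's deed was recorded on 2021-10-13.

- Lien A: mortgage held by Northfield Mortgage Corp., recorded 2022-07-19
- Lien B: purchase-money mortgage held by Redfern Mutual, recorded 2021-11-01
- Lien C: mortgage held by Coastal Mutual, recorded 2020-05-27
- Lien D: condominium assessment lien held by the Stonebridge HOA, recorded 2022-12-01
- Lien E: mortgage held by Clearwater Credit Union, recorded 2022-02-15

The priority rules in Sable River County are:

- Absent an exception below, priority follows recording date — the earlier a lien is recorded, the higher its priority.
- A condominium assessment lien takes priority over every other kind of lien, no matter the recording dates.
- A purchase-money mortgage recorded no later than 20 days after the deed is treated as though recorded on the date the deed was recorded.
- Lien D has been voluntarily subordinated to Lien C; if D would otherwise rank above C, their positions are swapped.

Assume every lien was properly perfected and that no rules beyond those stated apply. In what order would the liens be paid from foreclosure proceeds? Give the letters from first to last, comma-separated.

C, D, B, E, A

Effective dates after the stated exceptions: B's effective date is the deed date, 2021-10-13.
D is a condominium assessment lien, so it outranks all other liens regardless of date.
Remaining liens by effective date: C (2020-05-27), B (2021-10-13), E (2022-02-15), A (2022-07-19).
The subordination applies — D was senior to C — so D and C swap.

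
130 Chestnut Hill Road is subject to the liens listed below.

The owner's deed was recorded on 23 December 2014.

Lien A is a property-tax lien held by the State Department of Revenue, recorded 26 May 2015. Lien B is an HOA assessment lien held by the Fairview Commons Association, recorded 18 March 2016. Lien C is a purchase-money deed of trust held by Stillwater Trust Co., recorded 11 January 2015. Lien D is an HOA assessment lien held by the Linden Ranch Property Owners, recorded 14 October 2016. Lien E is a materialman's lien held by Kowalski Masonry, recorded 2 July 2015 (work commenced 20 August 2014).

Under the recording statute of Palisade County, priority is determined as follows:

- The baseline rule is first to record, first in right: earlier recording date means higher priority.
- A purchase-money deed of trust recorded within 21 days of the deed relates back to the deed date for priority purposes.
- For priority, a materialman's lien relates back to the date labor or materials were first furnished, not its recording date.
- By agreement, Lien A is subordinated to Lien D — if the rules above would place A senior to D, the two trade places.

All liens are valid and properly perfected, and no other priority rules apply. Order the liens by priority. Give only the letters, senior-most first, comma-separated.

E, C, D, B, A

Effective dates: C relates back to the deed date 23 December 2014; E relates back to 20 August 2014 (work commenced).
By effective date, earliest first: E (20 August 2014), C (23 December 2014), A (26 May 2015), B (18 March 2016), D (14 October 2016).
Because A would otherwise rank above D, the subordination swaps them.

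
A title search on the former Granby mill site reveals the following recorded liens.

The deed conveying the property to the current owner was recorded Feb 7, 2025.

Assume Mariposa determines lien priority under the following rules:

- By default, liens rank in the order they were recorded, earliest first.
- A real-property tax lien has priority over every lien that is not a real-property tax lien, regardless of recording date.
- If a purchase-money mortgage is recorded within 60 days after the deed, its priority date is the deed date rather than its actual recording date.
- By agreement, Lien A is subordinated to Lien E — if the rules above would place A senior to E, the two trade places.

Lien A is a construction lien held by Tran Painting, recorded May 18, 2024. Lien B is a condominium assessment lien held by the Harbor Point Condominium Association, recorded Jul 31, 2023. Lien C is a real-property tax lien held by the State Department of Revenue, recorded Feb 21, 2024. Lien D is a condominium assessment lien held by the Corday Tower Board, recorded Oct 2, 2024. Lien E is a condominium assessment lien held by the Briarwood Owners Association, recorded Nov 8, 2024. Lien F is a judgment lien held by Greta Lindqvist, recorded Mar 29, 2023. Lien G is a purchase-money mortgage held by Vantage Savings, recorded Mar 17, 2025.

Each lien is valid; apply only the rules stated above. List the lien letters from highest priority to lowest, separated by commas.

Effective dates: G's effective date is the deed date, Feb 7, 2025.
C is a real-property tax lien and takes priority over every other lien.
The other liens, earliest effective date first: F (Mar 29, 2023), B (Jul 31, 2023), A (May 18, 2024), D (Oct 2, 2024), E (Nov 8, 2024), G (Feb 7, 2025).
The subordination applies — A was senior to E — so A and E swap.

C, F, B, E, D, A, G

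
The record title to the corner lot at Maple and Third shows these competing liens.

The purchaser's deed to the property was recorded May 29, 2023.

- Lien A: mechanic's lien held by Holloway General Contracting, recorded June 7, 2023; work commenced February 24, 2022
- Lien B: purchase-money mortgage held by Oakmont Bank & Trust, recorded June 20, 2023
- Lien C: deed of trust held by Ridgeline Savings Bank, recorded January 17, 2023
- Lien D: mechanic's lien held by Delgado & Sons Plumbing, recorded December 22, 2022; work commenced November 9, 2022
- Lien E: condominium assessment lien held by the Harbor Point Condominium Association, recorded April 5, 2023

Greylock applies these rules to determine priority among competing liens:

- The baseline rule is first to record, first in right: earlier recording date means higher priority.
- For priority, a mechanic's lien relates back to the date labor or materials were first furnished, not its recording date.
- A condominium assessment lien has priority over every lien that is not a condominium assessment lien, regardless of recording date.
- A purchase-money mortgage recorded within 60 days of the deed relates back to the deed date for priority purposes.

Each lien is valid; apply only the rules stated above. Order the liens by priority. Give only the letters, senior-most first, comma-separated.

Adjusting effective dates: A relates back to February 24, 2022 (work commenced); B's effective date is the deed date, May 29, 2023; D's effective date is November 9, 2022, when work began.
E is a condominium assessment lien, so it outranks all other liens regardless of date.
Among the remaining liens, by effective date: A (February 24, 2022), D (November 9, 2022), C (January 17, 2023), B (May 29, 2023).

E, A, D, C, B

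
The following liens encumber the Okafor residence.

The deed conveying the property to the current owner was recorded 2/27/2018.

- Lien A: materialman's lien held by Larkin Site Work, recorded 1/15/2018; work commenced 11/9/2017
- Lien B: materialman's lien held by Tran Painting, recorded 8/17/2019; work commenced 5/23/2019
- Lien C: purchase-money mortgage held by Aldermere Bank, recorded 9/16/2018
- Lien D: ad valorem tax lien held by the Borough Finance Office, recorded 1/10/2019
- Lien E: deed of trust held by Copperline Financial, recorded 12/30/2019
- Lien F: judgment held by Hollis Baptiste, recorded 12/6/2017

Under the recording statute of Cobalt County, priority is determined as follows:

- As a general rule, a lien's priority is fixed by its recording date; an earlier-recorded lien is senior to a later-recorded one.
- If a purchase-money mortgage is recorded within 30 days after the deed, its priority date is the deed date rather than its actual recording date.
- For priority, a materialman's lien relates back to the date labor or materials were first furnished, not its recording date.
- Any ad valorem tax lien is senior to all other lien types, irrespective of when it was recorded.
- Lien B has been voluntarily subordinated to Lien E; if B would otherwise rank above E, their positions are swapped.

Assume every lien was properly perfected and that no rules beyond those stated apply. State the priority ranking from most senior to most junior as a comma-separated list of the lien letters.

Effective dates after the stated exceptions: A relates back to 11/9/2017 (work commenced); B's effective date is 5/23/2019, when work began; C was recorded 201 days after the deed — beyond 30 days — so no relation-back applies.
D, as an ad valorem tax lien, has superpriority and ranks first.
Ordering the rest by effective date: A (11/9/2017), F (12/6/2017), C (9/16/2018), B (5/23/2019), E (12/30/2019).
B is senior to E before the subordination, so the two trade places.

D, A, F, C, E, B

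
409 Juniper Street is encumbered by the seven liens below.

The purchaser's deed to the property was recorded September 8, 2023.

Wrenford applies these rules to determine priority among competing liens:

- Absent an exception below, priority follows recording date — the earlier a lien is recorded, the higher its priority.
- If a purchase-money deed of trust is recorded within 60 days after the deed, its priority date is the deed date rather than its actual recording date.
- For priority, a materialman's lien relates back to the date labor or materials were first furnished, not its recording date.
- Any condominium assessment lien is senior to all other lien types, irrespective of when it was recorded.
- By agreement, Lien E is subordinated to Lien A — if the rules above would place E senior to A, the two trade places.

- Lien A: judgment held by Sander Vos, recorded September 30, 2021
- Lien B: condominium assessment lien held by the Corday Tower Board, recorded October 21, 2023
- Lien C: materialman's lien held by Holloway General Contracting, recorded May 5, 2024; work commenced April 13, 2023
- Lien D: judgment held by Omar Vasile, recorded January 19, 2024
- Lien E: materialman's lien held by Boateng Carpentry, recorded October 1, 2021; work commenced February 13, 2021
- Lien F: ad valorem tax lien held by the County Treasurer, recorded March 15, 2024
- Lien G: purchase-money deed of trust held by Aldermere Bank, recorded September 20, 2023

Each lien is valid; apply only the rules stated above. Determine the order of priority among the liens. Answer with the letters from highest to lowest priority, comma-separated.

B, A, E, C, G, D, F

Effective dates after the stated exceptions: C relates back to April 13, 2023 (work commenced); E relates back to February 13, 2021 (work commenced); G was recorded within the 60-day window, so its effective date is the deed date September 8, 2023.
B is a condominium assessment lien and takes priority over every other lien.
Ordering the rest by effective date: E (February 13, 2021), A (September 30, 2021), C (April 13, 2023), G (September 8, 2023), D (January 19, 2024), F (March 15, 2024).
E is senior to A before the subordination, so the two trade places.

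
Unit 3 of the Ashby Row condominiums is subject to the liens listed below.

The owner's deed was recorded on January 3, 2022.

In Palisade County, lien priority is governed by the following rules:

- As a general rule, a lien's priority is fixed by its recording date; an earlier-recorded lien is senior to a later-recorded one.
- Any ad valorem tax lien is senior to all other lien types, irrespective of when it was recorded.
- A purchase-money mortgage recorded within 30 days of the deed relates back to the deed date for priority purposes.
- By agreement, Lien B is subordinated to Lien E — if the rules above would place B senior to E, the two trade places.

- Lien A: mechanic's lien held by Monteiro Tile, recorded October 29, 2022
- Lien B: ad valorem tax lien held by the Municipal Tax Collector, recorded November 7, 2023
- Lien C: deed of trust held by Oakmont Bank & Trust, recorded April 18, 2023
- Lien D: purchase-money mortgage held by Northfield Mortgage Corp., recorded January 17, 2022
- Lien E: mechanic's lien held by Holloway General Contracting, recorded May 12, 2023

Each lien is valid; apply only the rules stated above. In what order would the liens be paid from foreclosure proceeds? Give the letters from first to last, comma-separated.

Effective dates after the stated exceptions: D was recorded within the 30-day window, so its effective date is the deed date January 3, 2022.
As an ad valorem tax lien, B is senior to every other lien.
Remaining liens by effective date: D (January 3, 2022), A (October 29, 2022), C (April 18, 2023), E (May 12, 2023).
Because B would otherwise rank above E, the subordination swaps them.

E, D, A, C, B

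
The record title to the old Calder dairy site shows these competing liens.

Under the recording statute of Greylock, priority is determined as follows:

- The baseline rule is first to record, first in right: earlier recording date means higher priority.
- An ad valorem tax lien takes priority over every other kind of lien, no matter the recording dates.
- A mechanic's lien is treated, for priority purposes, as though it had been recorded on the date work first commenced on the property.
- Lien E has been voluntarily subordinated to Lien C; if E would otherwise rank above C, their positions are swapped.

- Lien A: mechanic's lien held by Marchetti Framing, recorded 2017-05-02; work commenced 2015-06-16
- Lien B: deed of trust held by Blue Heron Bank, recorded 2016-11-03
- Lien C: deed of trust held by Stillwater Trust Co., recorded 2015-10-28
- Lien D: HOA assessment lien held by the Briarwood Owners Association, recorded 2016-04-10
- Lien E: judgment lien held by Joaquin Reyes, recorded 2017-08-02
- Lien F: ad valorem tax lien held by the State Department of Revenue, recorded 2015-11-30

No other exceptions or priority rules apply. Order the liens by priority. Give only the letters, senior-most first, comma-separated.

Effective dates after the stated exceptions: A is treated as recorded 2015-06-16, the work-commencement date.
F is an ad valorem tax lien and takes priority over every other lien.
Remaining liens by effective date: A (2015-06-16), C (2015-10-28), D (2016-04-10), B (2016-11-03), E (2017-08-02).
E is already junior to C, so the subordination agreement changes nothing.

F, A, C, D, B, E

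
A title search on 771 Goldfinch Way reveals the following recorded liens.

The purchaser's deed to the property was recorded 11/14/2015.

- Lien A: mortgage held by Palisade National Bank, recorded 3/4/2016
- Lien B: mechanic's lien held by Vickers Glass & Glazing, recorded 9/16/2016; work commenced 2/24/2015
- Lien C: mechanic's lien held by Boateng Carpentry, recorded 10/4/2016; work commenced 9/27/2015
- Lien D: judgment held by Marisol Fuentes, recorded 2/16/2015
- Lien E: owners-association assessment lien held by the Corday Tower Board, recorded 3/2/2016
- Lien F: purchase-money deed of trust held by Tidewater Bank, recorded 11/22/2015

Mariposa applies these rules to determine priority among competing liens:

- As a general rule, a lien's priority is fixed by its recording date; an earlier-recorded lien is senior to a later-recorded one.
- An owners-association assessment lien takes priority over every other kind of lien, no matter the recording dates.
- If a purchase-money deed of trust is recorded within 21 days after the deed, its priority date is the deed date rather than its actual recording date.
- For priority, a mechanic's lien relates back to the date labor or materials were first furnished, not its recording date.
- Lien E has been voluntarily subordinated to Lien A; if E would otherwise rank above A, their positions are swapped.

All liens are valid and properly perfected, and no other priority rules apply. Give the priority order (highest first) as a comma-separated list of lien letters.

Effective dates: B's effective date is 2/24/2015, when work began; C is treated as recorded 9/27/2015, the work-commencement date; F was recorded within the 21-day window, so its effective date is the deed date 11/14/2015.
E is an owners-association assessment lien, so it outranks all other liens regardless of date.
Among the remaining liens, by effective date: D (2/16/2015), B (2/24/2015), C (9/27/2015), F (11/14/2015), A (3/4/2016).
Because E would otherwise rank above A, the subordination swaps them.

A, D, B, C, F, E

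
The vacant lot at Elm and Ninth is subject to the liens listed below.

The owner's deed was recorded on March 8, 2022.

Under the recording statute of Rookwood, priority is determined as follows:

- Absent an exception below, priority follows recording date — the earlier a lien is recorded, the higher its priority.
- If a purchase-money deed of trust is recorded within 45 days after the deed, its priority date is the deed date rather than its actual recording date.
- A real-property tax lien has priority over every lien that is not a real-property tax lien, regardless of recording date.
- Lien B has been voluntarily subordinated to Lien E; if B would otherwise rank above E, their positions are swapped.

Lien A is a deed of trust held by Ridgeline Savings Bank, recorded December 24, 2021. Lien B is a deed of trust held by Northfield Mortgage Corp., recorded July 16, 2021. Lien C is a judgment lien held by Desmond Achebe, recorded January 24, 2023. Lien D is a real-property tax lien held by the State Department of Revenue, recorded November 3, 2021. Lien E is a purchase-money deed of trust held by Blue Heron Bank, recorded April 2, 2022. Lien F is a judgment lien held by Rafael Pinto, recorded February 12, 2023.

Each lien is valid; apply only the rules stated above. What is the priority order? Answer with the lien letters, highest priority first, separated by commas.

D, E, A, B, C, F

Adjusting effective dates: E was recorded within the 45-day window, so its effective date is the deed date March 8, 2022.
As a real-property tax lien, D is senior to every other lien.
Ordering the rest by effective date: B (July 16, 2021), A (December 24, 2021), E (March 8, 2022), C (January 24, 2023), F (February 12, 2023).
The subordination applies — B was senior to E — so B and E swap.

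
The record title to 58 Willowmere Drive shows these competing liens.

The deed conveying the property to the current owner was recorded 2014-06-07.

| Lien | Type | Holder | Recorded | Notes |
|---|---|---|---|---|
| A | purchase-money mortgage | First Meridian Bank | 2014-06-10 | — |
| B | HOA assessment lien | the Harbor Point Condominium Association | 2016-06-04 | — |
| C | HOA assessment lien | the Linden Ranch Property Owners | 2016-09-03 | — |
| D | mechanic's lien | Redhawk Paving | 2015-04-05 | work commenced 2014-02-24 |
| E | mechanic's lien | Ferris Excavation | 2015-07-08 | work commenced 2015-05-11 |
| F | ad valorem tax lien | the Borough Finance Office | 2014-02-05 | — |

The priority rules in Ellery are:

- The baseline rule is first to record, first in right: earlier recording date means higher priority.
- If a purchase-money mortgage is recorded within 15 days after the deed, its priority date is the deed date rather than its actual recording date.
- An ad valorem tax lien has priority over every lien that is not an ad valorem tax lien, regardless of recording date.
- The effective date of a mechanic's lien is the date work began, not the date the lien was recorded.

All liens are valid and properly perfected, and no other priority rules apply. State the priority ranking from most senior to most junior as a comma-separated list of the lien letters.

Effective dates: A's effective date is the deed date, 2014-06-07; D is treated as recorded 2014-02-24, the work-commencement date; E relates back to 2015-05-11 (work commenced).
F is an ad valorem tax lien and takes priority over every other lien.
Remaining liens by effective date: D (2014-02-24), A (2014-06-07), E (2015-05-11), B (2016-06-04), C (2016-09-03).

F, D, A, E, B, C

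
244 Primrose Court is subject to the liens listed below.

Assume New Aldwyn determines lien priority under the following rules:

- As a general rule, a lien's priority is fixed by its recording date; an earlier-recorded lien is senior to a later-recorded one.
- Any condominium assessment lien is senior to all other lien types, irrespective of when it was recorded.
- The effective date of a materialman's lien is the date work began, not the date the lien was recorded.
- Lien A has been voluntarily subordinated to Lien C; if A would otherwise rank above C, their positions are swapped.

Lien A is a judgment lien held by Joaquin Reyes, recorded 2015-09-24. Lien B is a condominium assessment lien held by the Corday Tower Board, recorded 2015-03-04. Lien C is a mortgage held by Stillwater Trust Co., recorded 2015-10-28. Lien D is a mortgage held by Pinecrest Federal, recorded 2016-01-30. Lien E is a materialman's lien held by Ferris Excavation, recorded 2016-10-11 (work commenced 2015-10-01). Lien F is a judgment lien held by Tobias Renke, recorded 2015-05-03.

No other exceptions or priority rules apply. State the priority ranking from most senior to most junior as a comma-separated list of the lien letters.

Effective dates: E is treated as recorded 2015-10-01, the work-commencement date.
B is a condominium assessment lien and takes priority over every other lien.
The other liens, earliest effective date first: F (2015-05-03), A (2015-09-24), E (2015-10-01), C (2015-10-28), D (2016-01-30).
Because A would otherwise rank above C, the subordination swaps them.

B, F, C, E, A, D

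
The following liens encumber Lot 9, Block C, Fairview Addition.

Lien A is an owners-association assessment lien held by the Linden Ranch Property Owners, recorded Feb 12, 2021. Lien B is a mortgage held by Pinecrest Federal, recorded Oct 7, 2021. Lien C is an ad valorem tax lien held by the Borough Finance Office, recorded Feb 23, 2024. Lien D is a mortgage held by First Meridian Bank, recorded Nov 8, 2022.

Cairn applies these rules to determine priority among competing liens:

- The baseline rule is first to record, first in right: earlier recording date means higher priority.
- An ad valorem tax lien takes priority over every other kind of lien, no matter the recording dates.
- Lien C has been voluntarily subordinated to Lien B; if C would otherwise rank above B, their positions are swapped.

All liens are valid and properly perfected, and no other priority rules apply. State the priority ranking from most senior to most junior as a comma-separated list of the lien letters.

B, A, C, D

As an ad valorem tax lien, C is senior to every other lien.
Ordering the rest by effective date: A (Feb 12, 2021), B (Oct 7, 2021), D (Nov 8, 2022).
C would otherwise be senior to B, so under the subordination agreement C and B exchange positions.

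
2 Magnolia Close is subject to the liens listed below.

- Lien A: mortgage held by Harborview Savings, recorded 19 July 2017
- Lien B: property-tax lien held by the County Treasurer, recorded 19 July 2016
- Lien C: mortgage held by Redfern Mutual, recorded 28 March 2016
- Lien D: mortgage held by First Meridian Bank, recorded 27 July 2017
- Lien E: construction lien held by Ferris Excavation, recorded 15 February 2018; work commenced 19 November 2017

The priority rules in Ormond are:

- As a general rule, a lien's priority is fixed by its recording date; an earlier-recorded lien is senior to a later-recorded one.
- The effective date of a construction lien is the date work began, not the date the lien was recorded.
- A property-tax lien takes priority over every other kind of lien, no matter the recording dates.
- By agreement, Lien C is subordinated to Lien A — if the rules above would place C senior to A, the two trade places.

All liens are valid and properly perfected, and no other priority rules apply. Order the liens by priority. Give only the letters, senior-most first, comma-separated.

B, A, C, D, E

Effective dates after the stated exceptions: E relates back to 19 November 2017 (work commenced).
As a property-tax lien, B is senior to every other lien.
Remaining liens by effective date: C (28 March 2016), A (19 July 2017), D (27 July 2017), E (19 November 2017).
The subordination applies — C was senior to A — so C and A swap.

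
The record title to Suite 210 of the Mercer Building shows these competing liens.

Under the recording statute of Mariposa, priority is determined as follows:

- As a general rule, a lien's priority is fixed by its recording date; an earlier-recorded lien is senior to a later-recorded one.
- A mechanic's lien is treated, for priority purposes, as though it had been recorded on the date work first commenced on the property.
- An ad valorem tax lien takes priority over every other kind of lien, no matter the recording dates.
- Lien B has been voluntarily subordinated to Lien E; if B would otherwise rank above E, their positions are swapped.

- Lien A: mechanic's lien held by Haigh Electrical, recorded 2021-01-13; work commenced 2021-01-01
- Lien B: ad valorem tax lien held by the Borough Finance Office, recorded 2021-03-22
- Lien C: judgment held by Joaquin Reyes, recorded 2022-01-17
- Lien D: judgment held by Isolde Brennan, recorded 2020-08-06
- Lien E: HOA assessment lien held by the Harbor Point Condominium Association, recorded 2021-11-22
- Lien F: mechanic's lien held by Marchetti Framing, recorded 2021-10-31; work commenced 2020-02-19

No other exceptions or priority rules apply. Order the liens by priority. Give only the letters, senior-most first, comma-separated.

E, F, D, A, B, C

Adjusting effective dates: A relates back to 2021-01-01 (work commenced); F relates back to 2020-02-19 (work commenced).
B is an ad valorem tax lien, so it outranks all other liens regardless of date.
Remaining liens by effective date: F (2020-02-19), D (2020-08-06), A (2021-01-01), E (2021-11-22), C (2022-01-17).
The subordination applies — B was senior to E — so B and E swap.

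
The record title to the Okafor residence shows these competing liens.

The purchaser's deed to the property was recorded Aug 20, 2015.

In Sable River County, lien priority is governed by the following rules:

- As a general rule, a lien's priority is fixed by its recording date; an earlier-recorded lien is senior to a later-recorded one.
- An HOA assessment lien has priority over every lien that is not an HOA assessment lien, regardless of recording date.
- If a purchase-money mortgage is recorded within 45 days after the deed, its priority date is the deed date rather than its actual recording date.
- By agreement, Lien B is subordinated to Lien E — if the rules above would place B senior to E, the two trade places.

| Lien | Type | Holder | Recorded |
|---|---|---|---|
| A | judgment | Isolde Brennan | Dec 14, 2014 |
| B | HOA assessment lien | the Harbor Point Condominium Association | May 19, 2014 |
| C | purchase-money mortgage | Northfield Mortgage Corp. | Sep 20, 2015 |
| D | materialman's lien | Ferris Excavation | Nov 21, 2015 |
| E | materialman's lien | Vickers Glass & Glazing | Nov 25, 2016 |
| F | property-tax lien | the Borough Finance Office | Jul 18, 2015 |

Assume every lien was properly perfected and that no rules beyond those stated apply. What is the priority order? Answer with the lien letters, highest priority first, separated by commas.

E, A, F, C, D, B

First, effective dates: C was recorded within the 45-day window, so its effective date is the deed date Aug 20, 2015.
B is an HOA assessment lien and takes priority over every other lien.
Ordering the rest by effective date: A (Dec 14, 2014), F (Jul 18, 2015), C (Aug 20, 2015), D (Nov 21, 2015), E (Nov 25, 2016).
B is senior to E before the subordination, so the two trade places.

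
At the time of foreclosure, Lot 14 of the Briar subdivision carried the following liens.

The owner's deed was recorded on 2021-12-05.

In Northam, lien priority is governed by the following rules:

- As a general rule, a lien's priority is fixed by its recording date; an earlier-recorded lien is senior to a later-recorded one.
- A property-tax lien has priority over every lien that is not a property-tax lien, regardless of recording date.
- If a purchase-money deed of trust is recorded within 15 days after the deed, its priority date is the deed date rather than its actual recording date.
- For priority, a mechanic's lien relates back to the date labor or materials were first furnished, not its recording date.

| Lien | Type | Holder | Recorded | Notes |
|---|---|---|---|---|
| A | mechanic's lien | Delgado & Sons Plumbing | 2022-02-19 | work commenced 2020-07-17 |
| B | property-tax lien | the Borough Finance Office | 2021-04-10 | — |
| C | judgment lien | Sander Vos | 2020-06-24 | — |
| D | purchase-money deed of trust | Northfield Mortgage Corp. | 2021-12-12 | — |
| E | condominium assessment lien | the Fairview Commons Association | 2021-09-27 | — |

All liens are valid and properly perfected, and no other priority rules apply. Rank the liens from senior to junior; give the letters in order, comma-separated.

B, C, A, E, D

Effective dates after the stated exceptions: A is treated as recorded 2020-07-17, the work-commencement date; D's effective date is the deed date, 2021-12-05.
As a property-tax lien, B is senior to every other lien.
Ordering the rest by effective date: C (2020-06-24), A (2020-07-17), E (2021-09-27), D (2021-12-05).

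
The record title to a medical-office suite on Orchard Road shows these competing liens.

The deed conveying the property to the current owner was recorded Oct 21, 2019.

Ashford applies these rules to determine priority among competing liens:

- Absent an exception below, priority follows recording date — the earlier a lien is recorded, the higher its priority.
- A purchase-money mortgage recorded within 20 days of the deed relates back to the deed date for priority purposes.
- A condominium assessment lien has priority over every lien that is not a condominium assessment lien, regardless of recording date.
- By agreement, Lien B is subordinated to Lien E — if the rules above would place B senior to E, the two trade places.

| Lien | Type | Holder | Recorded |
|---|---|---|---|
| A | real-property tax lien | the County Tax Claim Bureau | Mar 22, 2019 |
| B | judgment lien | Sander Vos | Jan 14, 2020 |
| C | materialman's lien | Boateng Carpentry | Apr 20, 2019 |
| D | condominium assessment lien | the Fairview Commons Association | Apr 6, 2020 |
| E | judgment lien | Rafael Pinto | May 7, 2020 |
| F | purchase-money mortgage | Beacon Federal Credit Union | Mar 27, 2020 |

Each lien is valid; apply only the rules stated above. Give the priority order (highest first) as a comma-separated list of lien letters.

Adjusting effective dates: F missed the 20-day window (158 days after the deed), so its recording date stands.
D, as a condominium assessment lien, has superpriority and ranks first.
Among the remaining liens, by effective date: A (Mar 22, 2019), C (Apr 20, 2019), B (Jan 14, 2020), F (Mar 27, 2020), E (May 7, 2020).
B would otherwise be senior to E, so under the subordination agreement B and E exchange positions.

D, A, C, E, F, B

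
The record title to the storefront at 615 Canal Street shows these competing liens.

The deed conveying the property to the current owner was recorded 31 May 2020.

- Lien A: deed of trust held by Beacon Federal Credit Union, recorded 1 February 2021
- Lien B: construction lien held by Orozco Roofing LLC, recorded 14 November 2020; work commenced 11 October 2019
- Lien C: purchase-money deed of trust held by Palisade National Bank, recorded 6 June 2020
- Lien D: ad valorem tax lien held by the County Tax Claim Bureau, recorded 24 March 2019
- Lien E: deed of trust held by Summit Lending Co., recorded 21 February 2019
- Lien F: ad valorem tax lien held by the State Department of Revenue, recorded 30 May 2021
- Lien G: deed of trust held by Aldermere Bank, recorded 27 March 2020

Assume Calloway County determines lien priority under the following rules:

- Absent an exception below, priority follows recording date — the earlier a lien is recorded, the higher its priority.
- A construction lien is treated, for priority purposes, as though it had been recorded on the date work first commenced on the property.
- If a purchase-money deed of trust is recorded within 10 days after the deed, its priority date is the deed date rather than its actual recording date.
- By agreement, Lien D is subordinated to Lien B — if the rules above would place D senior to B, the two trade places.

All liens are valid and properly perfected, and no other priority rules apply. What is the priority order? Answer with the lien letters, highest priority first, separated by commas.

Adjusting effective dates: B relates back to 11 October 2019 (work commenced); C was recorded within the 10-day window, so its effective date is the deed date 31 May 2020.
By effective date: E (21 February 2019), D (24 March 2019), B (11 October 2019), G (27 March 2020), C (31 May 2020), A (1 February 2021), F (30 May 2021).
D would otherwise be senior to B, so under the subordination agreement D and B exchange positions.

E, B, D, G, C, A, F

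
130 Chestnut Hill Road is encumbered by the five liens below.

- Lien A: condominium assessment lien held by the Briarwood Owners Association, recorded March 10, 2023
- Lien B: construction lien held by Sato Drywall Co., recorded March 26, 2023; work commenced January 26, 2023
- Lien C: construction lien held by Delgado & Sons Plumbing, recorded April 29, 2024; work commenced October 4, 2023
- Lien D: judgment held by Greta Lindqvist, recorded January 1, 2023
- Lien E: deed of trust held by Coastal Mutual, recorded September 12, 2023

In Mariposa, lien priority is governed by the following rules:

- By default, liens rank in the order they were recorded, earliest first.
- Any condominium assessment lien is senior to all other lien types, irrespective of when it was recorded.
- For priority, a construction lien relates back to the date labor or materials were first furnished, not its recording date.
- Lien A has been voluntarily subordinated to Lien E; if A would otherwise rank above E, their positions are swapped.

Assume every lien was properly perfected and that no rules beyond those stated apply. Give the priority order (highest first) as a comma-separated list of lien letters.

Effective dates after the stated exceptions: B is treated as recorded January 26, 2023, the work-commencement date; C is treated as recorded October 4, 2023, the work-commencement date.
A, as a condominium assessment lien, has superpriority and ranks first.
Remaining liens by effective date: D (January 1, 2023), B (January 26, 2023), E (September 12, 2023), C (October 4, 2023).
A is senior to E before the subordination, so the two trade places.

E, D, B, A, C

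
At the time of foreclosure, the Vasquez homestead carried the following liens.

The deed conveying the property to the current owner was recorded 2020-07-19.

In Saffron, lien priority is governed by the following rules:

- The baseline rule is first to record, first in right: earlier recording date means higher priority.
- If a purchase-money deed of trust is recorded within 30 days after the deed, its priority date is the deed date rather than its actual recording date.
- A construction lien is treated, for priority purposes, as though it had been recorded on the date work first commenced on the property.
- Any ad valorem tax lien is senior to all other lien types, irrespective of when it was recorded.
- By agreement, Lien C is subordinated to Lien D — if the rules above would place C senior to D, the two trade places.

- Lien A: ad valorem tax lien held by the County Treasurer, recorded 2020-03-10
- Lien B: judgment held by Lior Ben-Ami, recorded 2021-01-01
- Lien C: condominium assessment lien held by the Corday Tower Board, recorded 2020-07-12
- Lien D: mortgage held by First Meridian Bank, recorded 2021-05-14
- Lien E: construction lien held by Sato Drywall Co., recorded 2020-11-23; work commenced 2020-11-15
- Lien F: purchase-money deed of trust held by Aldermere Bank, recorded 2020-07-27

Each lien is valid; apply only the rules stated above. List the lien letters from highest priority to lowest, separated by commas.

Effective dates: E's effective date is 2020-11-15, when work began; F was recorded within the 30-day window, so its effective date is the deed date 2020-07-19.
A is an ad valorem tax lien and takes priority over every other lien.
Ordering the rest by effective date: C (2020-07-12), F (2020-07-19), E (2020-11-15), B (2021-01-01), D (2021-05-14).
Because C would otherwise rank above D, the subordination swaps them.

A, D, F, E, B, C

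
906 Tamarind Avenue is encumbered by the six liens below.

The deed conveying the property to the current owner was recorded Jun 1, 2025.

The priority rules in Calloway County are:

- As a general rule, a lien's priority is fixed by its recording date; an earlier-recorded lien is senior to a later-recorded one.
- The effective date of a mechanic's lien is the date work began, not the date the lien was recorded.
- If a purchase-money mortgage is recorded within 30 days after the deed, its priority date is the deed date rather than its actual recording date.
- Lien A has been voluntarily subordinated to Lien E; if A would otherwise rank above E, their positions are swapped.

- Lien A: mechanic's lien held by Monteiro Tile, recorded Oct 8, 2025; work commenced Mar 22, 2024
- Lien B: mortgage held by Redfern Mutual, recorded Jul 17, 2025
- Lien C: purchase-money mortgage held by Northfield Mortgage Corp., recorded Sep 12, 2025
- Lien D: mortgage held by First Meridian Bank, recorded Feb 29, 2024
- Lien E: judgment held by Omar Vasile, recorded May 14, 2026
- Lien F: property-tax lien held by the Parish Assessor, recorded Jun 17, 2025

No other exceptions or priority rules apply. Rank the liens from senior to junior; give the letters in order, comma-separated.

Effective dates after the stated exceptions: A relates back to Mar 22, 2024 (work commenced); C was recorded 103 days after the deed — beyond 30 days — so no relation-back applies.
By effective date, earliest first: D (Feb 29, 2024), A (Mar 22, 2024), F (Jun 17, 2025), B (Jul 17, 2025), C (Sep 12, 2025), E (May 14, 2026).
The subordination applies — A was senior to E — so A and E swap.

D, E, F, B, C, A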